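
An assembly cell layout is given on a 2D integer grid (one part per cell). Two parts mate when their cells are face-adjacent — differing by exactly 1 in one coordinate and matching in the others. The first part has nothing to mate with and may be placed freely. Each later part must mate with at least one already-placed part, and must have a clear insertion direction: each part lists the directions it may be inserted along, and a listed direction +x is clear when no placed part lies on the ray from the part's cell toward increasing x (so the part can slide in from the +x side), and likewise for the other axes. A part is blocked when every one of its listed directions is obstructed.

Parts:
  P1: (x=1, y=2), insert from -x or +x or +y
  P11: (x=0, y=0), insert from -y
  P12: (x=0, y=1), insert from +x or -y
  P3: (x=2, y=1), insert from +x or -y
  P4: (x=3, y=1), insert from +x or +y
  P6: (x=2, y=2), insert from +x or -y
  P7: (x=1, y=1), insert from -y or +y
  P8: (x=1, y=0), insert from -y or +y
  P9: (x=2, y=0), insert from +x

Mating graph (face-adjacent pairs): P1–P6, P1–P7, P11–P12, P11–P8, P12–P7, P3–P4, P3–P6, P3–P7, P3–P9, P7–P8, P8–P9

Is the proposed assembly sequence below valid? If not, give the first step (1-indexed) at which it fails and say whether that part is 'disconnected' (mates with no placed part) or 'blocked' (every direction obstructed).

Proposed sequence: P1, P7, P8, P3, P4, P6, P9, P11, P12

Invalid at step 9 (blocked)

1. P1@(1, 2) [-x clear] — {P1}
2. P7@(1, 1) [-y clear] — {P1, P7}
3. P8@(1, 0) [-y clear] — {P1, P7, P8}
4. P3@(2, 1) [+x clear] — {P1, P3, P7, P8}
5. P4@(3, 1) [+x clear] — {P1, P3, P4, P7, P8}
6. P6@(2, 2) [+x clear] — {P1, P3, P4, P6, P7, P8}
7. P9@(2, 0) [+x clear] — {P1, P3, P4, P6, P7, P8, P9}
8. P11@(0, 0) [-y clear] — {P1, P11, P3, P4, P6, P7, P8, P9}
9. P12@(0, 1) — +x/-y all obstructed ⇒ blocked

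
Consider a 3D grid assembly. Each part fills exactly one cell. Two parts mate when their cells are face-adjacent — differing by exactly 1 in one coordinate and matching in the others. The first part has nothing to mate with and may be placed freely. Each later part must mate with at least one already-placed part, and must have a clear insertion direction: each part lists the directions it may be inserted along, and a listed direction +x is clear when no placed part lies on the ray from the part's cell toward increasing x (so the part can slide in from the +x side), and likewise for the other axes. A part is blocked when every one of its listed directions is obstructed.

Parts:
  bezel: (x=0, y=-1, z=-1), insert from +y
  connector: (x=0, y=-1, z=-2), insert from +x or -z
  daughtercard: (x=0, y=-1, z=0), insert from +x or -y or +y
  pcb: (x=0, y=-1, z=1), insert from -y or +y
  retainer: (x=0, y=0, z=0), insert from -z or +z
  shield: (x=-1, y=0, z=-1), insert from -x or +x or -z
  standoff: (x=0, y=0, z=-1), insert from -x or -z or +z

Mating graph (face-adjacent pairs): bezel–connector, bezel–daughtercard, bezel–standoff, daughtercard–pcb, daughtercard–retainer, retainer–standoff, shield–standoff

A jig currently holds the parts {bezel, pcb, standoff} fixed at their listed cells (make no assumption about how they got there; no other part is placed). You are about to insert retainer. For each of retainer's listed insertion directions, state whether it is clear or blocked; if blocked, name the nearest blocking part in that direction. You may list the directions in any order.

+z: clear; -z: blocked by standoff

-z: nearest on ray is standoff@(0, 0, -1) ⇒ blocked
+z: ray from retainer(0, 0, 0) has no placed part ⇒ clear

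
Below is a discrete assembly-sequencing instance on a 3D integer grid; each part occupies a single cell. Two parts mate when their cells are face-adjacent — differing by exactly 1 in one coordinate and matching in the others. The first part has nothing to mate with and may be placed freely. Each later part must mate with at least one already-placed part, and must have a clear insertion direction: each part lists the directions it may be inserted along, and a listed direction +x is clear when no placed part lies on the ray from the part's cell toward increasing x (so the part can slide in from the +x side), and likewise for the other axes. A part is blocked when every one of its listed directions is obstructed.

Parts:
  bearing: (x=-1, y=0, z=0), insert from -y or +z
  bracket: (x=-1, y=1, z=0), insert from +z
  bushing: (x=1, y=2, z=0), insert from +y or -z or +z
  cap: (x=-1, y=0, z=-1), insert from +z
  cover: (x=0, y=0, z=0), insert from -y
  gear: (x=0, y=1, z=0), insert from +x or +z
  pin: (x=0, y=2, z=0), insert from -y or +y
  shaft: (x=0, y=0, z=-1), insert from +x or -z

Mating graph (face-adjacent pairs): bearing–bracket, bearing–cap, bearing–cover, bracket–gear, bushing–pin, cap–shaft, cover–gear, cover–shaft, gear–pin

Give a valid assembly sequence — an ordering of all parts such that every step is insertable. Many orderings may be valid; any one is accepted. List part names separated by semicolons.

bushing; pin; gear; cover; shaft; cap; bearing; bracket

1. bushing@(1, 2, 0) [+y clear] — {bushing}
2. pin@(0, 2, 0) [-y clear] — {bushing, pin}
3. gear@(0, 1, 0) [+x clear] — {bushing, gear, pin}
4. cover@(0, 0, 0) [-y clear] — {bushing, cover, gear, pin}
5. shaft@(0, 0, -1) [+x clear] — {bushing, cover, gear, pin, shaft}
6. cap@(-1, 0, -1) [+z clear] — {bushing, cap, cover, gear, pin, shaft}
7. bearing@(-1, 0, 0) [-y clear] — {bearing, bushing, cap, cover, gear, pin, shaft}
8. bracket@(-1, 1, 0) [+z clear] — {bearing, bracket, bushing, cap, cover, gear, pin, shaft}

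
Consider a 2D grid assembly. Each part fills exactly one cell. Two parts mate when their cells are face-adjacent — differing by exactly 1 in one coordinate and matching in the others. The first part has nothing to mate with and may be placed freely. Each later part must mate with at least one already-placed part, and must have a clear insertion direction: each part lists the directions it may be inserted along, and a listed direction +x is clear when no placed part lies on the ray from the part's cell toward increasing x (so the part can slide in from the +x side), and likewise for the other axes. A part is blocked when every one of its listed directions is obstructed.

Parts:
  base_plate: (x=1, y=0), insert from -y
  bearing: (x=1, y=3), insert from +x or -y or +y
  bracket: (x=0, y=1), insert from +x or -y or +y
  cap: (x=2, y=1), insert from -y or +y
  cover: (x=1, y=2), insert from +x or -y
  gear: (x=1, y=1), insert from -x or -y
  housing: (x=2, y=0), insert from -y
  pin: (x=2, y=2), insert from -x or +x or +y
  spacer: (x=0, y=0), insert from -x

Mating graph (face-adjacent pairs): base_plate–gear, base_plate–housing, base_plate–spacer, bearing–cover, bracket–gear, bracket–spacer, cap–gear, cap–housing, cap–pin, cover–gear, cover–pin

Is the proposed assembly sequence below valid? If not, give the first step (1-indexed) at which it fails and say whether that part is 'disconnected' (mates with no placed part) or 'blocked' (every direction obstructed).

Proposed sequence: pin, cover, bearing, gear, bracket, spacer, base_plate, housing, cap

1. pin@(2, 2) [-x clear] — {pin}
2. cover@(1, 2) [-y clear] — {cover, pin}
3. bearing@(1, 3) [+x clear] — {bearing, cover, pin}
4. gear@(1, 1) [-x clear] — {bearing, cover, gear, pin}
5. bracket@(0, 1) [-y clear] — {bearing, bracket, cover, gear, pin}
6. spacer@(0, 0) [-x clear] — {bearing, bracket, cover, gear, pin, spacer}
7. base_plate@(1, 0) [-y clear] — {base_plate, bearing, bracket, cover, gear, pin, spacer}
8. housing@(2, 0) [-y clear] — {base_plate, bearing, bracket, cover, gear, housing, pin, spacer}
9. cap@(2, 1) — -y/+y all obstructed ⇒ blocked

Invalid at step 9 (blocked)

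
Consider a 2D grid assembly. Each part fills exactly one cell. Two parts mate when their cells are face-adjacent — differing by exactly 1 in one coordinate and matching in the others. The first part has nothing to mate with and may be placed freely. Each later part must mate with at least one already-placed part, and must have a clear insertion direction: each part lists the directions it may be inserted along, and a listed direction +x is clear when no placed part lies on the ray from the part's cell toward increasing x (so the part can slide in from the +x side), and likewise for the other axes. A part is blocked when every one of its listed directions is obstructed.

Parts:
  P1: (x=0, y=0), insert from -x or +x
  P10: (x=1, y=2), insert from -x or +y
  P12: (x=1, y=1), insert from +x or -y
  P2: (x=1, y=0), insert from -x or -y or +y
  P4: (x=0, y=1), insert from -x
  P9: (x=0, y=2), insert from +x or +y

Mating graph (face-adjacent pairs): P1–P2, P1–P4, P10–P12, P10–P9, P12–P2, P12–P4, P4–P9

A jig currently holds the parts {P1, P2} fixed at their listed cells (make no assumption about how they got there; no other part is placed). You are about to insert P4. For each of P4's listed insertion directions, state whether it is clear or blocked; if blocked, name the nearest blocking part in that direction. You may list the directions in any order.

-x: clear

-x: ray from P4(0, 1) has no placed part ⇒ clear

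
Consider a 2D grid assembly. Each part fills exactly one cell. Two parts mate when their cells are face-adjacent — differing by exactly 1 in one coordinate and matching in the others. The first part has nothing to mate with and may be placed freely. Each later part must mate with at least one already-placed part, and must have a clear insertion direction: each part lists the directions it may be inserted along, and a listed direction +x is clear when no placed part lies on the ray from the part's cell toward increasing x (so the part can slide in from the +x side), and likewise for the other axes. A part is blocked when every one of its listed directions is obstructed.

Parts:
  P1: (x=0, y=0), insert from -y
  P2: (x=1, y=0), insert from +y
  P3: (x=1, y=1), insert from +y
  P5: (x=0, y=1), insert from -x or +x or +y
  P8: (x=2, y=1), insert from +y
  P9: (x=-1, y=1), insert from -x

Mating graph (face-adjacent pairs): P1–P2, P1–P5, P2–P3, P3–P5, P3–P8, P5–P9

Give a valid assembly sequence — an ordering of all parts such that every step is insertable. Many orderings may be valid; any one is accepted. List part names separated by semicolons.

P2; P1; P5; P9; P3; P8

1. P2@(1, 0) [+y clear] — {P2}
2. P1@(0, 0) [-y clear] — {P1, P2}
3. P5@(0, 1) [-x clear] — {P1, P2, P5}
4. P9@(-1, 1) [-x clear] — {P1, P2, P5, P9}
5. P3@(1, 1) [+y clear] — {P1, P2, P3, P5, P9}
6. P8@(2, 1) [+y clear] — {P1, P2, P3, P5, P8, P9}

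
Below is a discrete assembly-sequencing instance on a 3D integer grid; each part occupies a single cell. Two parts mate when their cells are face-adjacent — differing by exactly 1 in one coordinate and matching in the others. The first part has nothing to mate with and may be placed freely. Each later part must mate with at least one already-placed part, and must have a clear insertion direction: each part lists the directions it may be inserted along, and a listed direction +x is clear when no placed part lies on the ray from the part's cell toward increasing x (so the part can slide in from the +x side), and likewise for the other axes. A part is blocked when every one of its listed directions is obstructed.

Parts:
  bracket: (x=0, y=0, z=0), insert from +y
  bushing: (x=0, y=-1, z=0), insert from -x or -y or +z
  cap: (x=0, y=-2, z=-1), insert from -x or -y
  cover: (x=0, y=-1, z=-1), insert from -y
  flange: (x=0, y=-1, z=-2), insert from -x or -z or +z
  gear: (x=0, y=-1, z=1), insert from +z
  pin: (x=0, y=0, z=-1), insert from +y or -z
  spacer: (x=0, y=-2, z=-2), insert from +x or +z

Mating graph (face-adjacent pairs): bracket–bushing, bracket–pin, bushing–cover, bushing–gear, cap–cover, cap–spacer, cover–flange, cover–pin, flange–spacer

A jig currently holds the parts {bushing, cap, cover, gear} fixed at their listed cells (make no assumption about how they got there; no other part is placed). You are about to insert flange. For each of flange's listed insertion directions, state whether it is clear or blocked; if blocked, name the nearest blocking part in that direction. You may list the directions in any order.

-x: ray from flange(0, -1, -2) has no placed part ⇒ clear
-z: ray from flange(0, -1, -2) has no placed part ⇒ clear
+z: nearest on ray is cover@(0, -1, -1) ⇒ blocked

+z: blocked by cover; -x: clear; -z: clear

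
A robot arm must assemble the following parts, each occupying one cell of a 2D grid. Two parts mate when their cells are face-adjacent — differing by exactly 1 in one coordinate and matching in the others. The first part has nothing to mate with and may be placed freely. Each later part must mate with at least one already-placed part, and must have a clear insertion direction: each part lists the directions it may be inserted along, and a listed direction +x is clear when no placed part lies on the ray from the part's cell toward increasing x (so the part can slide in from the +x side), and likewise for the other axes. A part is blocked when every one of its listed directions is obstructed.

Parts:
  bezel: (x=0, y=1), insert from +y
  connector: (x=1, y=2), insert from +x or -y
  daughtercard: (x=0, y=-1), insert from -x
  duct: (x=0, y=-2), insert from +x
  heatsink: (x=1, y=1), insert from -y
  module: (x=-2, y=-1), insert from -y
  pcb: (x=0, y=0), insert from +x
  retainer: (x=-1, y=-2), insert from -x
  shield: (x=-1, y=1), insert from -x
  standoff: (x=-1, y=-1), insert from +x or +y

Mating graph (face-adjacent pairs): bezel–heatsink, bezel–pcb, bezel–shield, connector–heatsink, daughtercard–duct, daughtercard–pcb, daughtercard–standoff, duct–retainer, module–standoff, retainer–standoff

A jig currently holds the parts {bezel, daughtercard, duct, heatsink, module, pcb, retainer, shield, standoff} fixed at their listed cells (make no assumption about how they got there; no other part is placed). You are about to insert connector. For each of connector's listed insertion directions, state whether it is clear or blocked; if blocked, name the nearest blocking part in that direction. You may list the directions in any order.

+x: clear; -y: blocked by heatsink

+x: ray from connector(1, 2) has no placed part ⇒ clear
-y: nearest on ray is heatsink@(1, 1) ⇒ blocked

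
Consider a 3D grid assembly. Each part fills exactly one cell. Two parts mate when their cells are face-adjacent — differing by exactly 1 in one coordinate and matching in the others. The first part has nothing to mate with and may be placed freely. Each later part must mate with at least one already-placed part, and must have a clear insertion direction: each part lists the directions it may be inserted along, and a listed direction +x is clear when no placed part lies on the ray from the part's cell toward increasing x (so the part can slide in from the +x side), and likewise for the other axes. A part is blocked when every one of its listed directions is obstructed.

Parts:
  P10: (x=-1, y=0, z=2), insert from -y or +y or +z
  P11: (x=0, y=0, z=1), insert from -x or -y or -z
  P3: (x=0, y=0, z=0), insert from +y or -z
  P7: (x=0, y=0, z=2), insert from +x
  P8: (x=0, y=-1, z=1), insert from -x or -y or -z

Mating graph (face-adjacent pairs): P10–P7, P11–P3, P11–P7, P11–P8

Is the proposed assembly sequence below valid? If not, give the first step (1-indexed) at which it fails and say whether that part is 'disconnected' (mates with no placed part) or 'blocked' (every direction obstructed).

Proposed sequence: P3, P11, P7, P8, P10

1. P3@(0, 0, 0) [+y clear] — {P3}
2. P11@(0, 0, 1) [-x clear] — {P11, P3}
3. P7@(0, 0, 2) [+x clear] — {P11, P3, P7}
4. P8@(0, -1, 1) [-x clear] — {P11, P3, P7, P8}
5. P10@(-1, 0, 2) [-y clear] — {P10, P11, P3, P7, P8}

Valid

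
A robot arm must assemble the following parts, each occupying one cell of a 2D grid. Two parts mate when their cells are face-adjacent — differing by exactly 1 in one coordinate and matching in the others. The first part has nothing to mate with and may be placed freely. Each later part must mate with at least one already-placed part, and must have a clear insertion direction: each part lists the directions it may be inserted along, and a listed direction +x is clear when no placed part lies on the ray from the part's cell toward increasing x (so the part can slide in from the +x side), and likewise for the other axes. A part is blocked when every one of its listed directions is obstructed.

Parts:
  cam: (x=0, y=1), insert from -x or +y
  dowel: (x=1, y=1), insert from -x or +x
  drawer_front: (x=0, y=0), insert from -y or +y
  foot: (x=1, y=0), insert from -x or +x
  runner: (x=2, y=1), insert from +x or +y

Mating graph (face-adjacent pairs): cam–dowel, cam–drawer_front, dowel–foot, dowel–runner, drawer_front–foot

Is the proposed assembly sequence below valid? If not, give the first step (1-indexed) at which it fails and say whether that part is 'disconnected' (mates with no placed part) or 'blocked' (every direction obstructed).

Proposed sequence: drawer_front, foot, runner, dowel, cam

Invalid at step 3 (disconnected)

1. drawer_front@(0, 0) [-y clear] — {drawer_front}
2. foot@(1, 0) [+x clear] — {drawer_front, foot}
3. runner@(2, 1) — no placed neighbour ⇒ disconnected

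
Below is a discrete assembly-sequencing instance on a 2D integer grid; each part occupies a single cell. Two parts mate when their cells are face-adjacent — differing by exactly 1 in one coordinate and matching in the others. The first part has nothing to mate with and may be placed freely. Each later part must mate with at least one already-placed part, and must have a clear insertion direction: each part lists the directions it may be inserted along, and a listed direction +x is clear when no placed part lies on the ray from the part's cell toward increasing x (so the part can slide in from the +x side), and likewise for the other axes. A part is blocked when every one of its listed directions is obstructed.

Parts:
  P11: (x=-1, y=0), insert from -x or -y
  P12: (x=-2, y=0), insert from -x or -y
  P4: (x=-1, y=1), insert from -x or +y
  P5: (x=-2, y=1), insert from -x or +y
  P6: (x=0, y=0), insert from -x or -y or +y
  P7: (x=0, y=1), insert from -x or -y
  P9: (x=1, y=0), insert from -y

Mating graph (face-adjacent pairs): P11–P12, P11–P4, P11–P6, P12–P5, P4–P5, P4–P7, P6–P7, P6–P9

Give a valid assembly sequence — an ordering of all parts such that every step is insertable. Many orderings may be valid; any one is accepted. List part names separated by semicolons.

1. P6@(0, 0) [-x clear] — {P6}
2. P11@(-1, 0) [-x clear] — {P11, P6}
3. P7@(0, 1) [-x clear] — {P11, P6, P7}
4. P12@(-2, 0) [-x clear] — {P11, P12, P6, P7}
5. P5@(-2, 1) [-x clear] — {P11, P12, P5, P6, P7}
6. P9@(1, 0) [-y clear] — {P11, P12, P5, P6, P7, P9}
7. P4@(-1, 1) [+y clear] — {P11, P12, P4, P5, P6, P7, P9}

P6; P11; P7; P12; P5; P9; P4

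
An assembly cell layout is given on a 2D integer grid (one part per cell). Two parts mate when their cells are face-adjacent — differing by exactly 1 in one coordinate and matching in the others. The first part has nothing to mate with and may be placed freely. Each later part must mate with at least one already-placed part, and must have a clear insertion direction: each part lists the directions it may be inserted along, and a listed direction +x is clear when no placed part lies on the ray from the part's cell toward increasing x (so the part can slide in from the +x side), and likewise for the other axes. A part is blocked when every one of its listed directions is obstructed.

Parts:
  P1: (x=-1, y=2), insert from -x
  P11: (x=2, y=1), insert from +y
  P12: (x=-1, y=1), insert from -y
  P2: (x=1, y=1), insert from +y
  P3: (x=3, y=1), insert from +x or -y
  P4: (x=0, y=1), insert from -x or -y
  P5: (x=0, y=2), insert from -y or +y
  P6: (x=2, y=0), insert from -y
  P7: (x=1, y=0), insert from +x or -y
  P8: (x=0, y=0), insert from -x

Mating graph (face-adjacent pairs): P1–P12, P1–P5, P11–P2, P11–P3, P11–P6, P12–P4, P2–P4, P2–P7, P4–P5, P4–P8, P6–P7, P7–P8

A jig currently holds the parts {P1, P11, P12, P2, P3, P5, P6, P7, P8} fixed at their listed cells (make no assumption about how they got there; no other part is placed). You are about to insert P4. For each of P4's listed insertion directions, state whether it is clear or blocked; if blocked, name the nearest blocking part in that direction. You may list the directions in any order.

-x: nearest on ray is P12@(-1, 1) ⇒ blocked
-y: nearest on ray is P8@(0, 0) ⇒ blocked

-x: blocked by P12; -y: blocked by P8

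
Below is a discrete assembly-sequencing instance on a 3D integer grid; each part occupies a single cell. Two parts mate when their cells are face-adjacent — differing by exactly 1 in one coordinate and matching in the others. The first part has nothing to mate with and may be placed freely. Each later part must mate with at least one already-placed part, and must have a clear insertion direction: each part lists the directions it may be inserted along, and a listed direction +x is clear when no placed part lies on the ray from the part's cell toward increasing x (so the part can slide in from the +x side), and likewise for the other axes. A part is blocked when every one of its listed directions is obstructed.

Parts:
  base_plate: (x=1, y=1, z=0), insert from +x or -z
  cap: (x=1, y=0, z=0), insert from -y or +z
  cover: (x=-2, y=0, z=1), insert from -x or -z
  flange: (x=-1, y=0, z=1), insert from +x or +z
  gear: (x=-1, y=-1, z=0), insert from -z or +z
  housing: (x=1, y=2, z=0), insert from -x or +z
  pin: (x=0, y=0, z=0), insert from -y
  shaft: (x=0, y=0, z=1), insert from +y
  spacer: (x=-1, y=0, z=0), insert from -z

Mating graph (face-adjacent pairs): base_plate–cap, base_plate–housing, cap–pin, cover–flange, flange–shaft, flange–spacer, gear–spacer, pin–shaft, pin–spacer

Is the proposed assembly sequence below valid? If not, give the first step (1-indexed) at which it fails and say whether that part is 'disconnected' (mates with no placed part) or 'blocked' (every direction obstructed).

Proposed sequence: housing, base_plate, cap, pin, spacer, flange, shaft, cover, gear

1. housing@(1, 2, 0) [-x clear] — {housing}
2. base_plate@(1, 1, 0) [+x clear] — {base_plate, housing}
3. cap@(1, 0, 0) [-y clear] — {base_plate, cap, housing}
4. pin@(0, 0, 0) [-y clear] — {base_plate, cap, housing, pin}
5. spacer@(-1, 0, 0) [-z clear] — {base_plate, cap, housing, pin, spacer}
6. flange@(-1, 0, 1) [+x clear] — {base_plate, cap, flange, housing, pin, spacer}
7. shaft@(0, 0, 1) [+y clear] — {base_plate, cap, flange, housing, pin, shaft, spacer}
8. cover@(-2, 0, 1) [-x clear] — {base_plate, cap, cover, flange, housing, pin, shaft, spacer}
9. gear@(-1, -1, 0) [-z clear] — {base_plate, cap, cover, flange, gear, housing, pin, shaft, spacer}

Valid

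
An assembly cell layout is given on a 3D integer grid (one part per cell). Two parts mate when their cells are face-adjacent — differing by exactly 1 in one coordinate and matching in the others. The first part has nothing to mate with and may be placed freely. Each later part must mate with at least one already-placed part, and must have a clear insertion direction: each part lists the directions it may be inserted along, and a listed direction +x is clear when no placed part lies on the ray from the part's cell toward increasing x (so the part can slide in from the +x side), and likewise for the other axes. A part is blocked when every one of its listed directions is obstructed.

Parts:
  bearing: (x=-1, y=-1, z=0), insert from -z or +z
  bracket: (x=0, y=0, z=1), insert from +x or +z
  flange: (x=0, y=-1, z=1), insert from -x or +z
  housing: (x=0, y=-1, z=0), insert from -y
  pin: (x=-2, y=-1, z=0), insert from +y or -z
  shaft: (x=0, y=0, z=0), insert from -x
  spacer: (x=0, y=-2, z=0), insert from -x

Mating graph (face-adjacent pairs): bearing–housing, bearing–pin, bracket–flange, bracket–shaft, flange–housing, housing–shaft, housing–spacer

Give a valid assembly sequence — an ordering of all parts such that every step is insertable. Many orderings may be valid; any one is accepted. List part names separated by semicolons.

pin; bearing; housing; spacer; flange; shaft; bracket

1. pin@(-2, -1, 0) [+y clear] — {pin}
2. bearing@(-1, -1, 0) [-z clear] — {bearing, pin}
3. housing@(0, -1, 0) [-y clear] — {bearing, housing, pin}
4. spacer@(0, -2, 0) [-x clear] — {bearing, housing, pin, spacer}
5. flange@(0, -1, 1) [-x clear] — {bearing, flange, housing, pin, spacer}
6. shaft@(0, 0, 0) [-x clear] — {bearing, flange, housing, pin, shaft, spacer}
7. bracket@(0, 0, 1) [+x clear] — {bearing, bracket, flange, housing, pin, shaft, spacer}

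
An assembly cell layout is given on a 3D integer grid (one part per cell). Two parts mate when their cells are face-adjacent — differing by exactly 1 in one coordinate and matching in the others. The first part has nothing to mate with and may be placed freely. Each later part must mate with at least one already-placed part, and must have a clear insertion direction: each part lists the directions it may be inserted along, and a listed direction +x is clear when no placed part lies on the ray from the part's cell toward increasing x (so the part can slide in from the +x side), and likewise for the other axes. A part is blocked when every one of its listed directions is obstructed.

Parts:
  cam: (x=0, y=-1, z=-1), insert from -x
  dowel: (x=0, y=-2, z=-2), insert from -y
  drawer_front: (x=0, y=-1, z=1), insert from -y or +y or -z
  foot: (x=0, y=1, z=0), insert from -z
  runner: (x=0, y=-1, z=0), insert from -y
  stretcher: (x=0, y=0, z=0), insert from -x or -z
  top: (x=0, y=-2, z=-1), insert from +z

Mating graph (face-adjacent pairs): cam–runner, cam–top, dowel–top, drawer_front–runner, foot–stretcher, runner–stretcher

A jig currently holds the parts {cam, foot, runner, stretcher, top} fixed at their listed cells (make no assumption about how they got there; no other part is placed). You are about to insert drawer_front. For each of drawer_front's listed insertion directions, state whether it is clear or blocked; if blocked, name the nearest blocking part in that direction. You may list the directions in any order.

+y: clear; -y: clear; -z: blocked by runner

-y: ray from drawer_front(0, -1, 1) has no placed part ⇒ clear
+y: ray from drawer_front(0, -1, 1) has no placed part ⇒ clear
-z: nearest on ray is runner@(0, -1, 0) ⇒ blocked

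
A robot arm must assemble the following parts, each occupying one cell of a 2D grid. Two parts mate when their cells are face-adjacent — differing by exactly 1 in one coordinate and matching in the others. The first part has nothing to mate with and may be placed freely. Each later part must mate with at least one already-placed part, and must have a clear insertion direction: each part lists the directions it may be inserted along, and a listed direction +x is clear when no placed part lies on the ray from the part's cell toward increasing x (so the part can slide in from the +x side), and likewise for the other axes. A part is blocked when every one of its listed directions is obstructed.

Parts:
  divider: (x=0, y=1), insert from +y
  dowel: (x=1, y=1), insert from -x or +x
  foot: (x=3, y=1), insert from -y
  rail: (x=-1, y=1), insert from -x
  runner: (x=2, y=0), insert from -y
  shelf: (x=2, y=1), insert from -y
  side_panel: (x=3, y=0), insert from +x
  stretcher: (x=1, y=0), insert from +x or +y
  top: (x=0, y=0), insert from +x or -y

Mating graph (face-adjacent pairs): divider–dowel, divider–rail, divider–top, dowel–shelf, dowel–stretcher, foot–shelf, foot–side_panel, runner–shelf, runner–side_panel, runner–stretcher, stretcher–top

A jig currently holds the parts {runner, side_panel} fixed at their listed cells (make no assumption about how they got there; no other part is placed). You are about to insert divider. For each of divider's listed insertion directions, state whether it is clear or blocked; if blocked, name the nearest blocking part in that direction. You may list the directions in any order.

+y: ray from divider(0, 1) has no placed part ⇒ clear

+y: clear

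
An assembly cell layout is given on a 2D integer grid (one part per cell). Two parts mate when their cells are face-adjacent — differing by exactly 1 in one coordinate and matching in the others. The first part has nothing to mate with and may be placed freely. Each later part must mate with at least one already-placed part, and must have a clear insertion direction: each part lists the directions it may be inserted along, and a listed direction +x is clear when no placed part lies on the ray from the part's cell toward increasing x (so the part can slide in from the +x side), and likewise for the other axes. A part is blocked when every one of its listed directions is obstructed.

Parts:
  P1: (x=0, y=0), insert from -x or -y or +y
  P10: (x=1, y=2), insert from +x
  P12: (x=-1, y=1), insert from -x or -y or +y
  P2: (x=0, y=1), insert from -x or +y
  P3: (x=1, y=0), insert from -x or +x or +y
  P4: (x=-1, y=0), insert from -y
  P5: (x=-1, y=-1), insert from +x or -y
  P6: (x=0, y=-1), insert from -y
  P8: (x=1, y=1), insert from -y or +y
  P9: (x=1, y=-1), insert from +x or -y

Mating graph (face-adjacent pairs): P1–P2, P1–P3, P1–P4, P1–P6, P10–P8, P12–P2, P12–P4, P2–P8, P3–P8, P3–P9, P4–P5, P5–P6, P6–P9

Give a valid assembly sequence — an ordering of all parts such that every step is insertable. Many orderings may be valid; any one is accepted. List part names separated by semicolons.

1. P1@(0, 0) [-x clear] — {P1}
2. P4@(-1, 0) [-y clear] — {P1, P4}
3. P3@(1, 0) [+x clear] — {P1, P3, P4}
4. P8@(1, 1) [+y clear] — {P1, P3, P4, P8}
5. P9@(1, -1) [+x clear] — {P1, P3, P4, P8, P9}
6. P6@(0, -1) [-y clear] — {P1, P3, P4, P6, P8, P9}
7. P10@(1, 2) [+x clear] — {P1, P10, P3, P4, P6, P8, P9}
8. P2@(0, 1) [-x clear] — {P1, P10, P2, P3, P4, P6, P8, P9}
9. P5@(-1, -1) [-y clear] — {P1, P10, P2, P3, P4, P5, P6, P8, P9}
10. P12@(-1, 1) [-x clear] — {P1, P10, P12, P2, P3, P4, P5, P6, P8, P9}

P1; P4; P3; P8; P9; P6; P10; P2; P5; P12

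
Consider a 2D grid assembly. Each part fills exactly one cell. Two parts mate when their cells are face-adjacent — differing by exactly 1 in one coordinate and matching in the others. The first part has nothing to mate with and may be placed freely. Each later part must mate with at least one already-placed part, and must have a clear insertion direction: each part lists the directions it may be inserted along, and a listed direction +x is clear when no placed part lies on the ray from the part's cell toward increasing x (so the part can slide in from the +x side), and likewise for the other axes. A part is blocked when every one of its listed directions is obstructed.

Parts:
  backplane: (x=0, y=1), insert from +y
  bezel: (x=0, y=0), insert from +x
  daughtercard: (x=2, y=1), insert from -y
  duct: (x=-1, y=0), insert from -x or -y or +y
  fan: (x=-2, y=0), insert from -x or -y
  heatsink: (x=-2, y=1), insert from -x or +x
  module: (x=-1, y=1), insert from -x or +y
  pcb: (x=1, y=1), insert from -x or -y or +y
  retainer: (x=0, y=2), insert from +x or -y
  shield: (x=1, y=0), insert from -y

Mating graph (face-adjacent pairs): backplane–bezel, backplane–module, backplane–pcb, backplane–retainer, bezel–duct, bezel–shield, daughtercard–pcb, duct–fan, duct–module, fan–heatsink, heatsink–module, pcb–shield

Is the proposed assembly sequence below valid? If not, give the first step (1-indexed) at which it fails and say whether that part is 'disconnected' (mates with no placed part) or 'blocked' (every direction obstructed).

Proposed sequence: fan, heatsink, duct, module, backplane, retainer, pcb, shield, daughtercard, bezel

Invalid at step 10 (blocked)

1. fan@(-2, 0) [-x clear] — {fan}
2. heatsink@(-2, 1) [-x clear] — {fan, heatsink}
3. duct@(-1, 0) [-y clear] — {duct, fan, heatsink}
4. module@(-1, 1) [+y clear] — {duct, fan, heatsink, module}
5. backplane@(0, 1) [+y clear] — {backplane, duct, fan, heatsink, module}
6. retainer@(0, 2) [+x clear] — {backplane, duct, fan, heatsink, module, retainer}
7. pcb@(1, 1) [-y clear] — {backplane, duct, fan, heatsink, module, pcb, retainer}
8. shield@(1, 0) [-y clear] — {backplane, duct, fan, heatsink, module, pcb, retainer, shield}
9. daughtercard@(2, 1) [-y clear] — {backplane, daughtercard, duct, fan, heatsink, module, pcb, retainer, shield}
10. bezel@(0, 0) — +x all obstructed ⇒ blocked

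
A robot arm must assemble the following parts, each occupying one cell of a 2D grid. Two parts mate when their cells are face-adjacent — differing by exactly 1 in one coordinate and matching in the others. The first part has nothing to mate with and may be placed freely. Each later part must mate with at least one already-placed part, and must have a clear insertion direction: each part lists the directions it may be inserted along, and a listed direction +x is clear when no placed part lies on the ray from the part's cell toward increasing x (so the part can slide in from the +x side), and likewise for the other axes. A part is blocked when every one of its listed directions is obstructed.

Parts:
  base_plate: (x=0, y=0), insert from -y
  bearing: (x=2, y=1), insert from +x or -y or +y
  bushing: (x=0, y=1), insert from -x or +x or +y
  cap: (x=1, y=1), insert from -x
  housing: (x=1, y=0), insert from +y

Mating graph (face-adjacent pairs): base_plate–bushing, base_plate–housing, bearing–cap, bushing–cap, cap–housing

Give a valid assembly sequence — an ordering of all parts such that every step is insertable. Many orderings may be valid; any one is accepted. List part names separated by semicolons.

1. housing@(1, 0) [+y clear] — {housing}
2. cap@(1, 1) [-x clear] — {cap, housing}
3. bushing@(0, 1) [-x clear] — {bushing, cap, housing}
4. bearing@(2, 1) [+x clear] — {bearing, bushing, cap, housing}
5. base_plate@(0, 0) [-y clear] — {base_plate, bearing, bushing, cap, housing}

housing; cap; bushing; bearing; base_plate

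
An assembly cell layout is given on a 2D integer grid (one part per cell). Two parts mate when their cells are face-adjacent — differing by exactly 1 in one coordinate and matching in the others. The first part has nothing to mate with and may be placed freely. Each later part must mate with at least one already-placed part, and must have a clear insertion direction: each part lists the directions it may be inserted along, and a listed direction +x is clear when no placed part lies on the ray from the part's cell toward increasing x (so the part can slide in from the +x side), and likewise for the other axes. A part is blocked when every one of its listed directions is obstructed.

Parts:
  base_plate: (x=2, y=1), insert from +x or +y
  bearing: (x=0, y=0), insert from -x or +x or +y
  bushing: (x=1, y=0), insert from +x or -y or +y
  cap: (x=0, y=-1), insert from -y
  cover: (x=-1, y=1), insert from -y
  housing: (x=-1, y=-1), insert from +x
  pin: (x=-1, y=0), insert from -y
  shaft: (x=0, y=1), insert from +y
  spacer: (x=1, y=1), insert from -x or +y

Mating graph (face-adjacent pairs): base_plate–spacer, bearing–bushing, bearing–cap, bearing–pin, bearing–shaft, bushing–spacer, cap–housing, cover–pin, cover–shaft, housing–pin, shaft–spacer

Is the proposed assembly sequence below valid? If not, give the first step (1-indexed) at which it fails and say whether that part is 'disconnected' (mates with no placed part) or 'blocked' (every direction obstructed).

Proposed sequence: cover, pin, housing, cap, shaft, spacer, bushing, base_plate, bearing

1. cover@(-1, 1) [-y clear] — {cover}
2. pin@(-1, 0) [-y clear] — {cover, pin}
3. housing@(-1, -1) [+x clear] — {cover, housing, pin}
4. cap@(0, -1) [-y clear] — {cap, cover, housing, pin}
5. shaft@(0, 1) [+y clear] — {cap, cover, housing, pin, shaft}
6. spacer@(1, 1) [+y clear] — {cap, cover, housing, pin, shaft, spacer}
7. bushing@(1, 0) [+x clear] — {bushing, cap, cover, housing, pin, shaft, spacer}
8. base_plate@(2, 1) [+x clear] — {base_plate, bushing, cap, cover, housing, pin, shaft, spacer}
9. bearing@(0, 0) — -x/+x/+y all obstructed ⇒ blocked

Invalid at step 9 (blocked)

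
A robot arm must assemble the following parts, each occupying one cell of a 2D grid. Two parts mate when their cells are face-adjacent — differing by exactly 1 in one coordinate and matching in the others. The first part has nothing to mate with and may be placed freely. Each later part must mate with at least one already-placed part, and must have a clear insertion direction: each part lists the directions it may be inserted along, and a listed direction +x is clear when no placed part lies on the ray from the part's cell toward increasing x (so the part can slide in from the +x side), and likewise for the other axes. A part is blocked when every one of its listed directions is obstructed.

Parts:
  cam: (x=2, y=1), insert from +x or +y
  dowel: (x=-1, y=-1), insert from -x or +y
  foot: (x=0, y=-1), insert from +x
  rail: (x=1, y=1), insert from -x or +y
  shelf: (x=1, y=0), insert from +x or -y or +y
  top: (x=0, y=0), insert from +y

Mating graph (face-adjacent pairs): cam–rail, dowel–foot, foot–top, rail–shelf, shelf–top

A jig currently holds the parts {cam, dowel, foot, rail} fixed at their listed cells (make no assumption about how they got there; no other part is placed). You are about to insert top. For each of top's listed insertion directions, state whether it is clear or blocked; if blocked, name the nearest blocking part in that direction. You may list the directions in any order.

+y: clear

+y: ray from top(0, 0) has no placed part ⇒ clear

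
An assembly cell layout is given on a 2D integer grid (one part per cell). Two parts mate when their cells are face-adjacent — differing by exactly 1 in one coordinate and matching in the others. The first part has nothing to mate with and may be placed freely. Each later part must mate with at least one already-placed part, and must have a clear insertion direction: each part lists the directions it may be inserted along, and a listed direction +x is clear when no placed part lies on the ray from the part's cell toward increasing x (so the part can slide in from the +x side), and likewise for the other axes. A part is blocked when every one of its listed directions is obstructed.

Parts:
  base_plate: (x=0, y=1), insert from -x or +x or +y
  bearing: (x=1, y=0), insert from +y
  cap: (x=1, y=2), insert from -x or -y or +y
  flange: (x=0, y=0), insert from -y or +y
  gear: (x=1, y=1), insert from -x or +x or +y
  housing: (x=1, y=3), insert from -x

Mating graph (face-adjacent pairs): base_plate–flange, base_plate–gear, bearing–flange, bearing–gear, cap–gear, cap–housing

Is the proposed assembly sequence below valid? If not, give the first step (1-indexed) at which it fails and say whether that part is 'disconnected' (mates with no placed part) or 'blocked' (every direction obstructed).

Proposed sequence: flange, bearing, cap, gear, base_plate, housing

Invalid at step 3 (disconnected)

1. flange@(0, 0) [-y clear] — {flange}
2. bearing@(1, 0) [+y clear] — {bearing, flange}
3. cap@(1, 2) — no placed neighbour ⇒ disconnected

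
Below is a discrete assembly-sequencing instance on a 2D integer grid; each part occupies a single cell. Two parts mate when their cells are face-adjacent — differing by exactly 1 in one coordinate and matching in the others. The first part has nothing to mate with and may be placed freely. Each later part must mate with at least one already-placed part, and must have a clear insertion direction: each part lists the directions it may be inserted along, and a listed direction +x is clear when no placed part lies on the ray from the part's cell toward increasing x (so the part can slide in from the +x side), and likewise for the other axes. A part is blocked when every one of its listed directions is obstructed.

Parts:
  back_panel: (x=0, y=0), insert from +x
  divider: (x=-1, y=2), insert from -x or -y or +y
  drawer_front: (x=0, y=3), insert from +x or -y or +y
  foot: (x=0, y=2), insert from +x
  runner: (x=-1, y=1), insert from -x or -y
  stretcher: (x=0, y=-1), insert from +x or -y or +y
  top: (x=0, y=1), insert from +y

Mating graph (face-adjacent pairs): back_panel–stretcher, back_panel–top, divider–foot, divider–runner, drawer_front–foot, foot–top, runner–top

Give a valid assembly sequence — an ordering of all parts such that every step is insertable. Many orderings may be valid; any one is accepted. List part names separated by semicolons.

1. runner@(-1, 1) [-x clear] — {runner}
2. divider@(-1, 2) [-x clear] — {divider, runner}
3. top@(0, 1) [+y clear] — {divider, runner, top}
4. back_panel@(0, 0) [+x clear] — {back_panel, divider, runner, top}
5. stretcher@(0, -1) [+x clear] — {back_panel, divider, runner, stretcher, top}
6. foot@(0, 2) [+x clear] — {back_panel, divider, foot, runner, stretcher, top}
7. drawer_front@(0, 3) [+x clear] — {back_panel, divider, drawer_front, foot, runner, stretcher, top}

runner; divider; top; back_panel; stretcher; foot; drawer_front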